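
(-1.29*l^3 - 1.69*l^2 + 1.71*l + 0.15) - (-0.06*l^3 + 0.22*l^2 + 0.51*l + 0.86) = -1.23*l^3 - 1.91*l^2 + 1.2*l - 0.71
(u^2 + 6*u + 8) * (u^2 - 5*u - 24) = u^4 + u^3 - 46*u^2 - 184*u - 192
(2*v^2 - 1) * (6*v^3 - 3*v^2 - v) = 12*v^5 - 6*v^4 - 8*v^3 + 3*v^2 + v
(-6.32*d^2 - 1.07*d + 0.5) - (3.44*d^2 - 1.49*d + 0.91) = -9.76*d^2 + 0.42*d - 0.41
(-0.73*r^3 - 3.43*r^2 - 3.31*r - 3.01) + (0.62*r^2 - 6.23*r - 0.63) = -0.73*r^3 - 2.81*r^2 - 9.54*r - 3.64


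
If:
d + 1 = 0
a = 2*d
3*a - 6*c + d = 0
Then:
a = -2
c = -7/6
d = -1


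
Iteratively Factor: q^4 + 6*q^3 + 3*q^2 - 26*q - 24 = (q + 3)*(q^3 + 3*q^2 - 6*q - 8) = (q + 1)*(q + 3)*(q^2 + 2*q - 8) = (q + 1)*(q + 3)*(q + 4)*(q - 2)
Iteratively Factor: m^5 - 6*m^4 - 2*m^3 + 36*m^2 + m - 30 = (m - 1)*(m^4 - 5*m^3 - 7*m^2 + 29*m + 30) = (m - 5)*(m - 1)*(m^3 - 7*m - 6) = (m - 5)*(m - 3)*(m - 1)*(m^2 + 3*m + 2) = (m - 5)*(m - 3)*(m - 1)*(m + 2)*(m + 1)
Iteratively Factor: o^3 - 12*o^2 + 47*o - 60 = (o - 4)*(o^2 - 8*o + 15) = (o - 5)*(o - 4)*(o - 3)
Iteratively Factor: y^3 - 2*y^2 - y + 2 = (y + 1)*(y^2 - 3*y + 2) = (y - 2)*(y + 1)*(y - 1)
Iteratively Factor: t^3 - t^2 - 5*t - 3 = (t - 3)*(t^2 + 2*t + 1) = (t - 3)*(t + 1)*(t + 1)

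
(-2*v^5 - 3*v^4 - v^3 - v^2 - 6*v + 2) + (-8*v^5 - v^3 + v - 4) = -10*v^5 - 3*v^4 - 2*v^3 - v^2 - 5*v - 2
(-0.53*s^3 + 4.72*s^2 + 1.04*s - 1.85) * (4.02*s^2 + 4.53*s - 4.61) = -2.1306*s^5 + 16.5735*s^4 + 28.0057*s^3 - 24.485*s^2 - 13.1749*s + 8.5285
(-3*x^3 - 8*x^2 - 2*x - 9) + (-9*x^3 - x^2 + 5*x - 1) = -12*x^3 - 9*x^2 + 3*x - 10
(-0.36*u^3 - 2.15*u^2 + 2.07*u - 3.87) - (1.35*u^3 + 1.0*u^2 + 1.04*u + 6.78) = -1.71*u^3 - 3.15*u^2 + 1.03*u - 10.65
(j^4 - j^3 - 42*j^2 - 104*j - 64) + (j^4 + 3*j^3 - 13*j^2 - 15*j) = 2*j^4 + 2*j^3 - 55*j^2 - 119*j - 64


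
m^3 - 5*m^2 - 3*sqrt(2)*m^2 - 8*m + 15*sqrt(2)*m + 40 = (m - 5)*(m - 4*sqrt(2))*(m + sqrt(2))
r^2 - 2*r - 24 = (r - 6)*(r + 4)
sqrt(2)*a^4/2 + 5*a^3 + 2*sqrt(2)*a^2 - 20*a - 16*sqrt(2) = (a - 2)*(a + sqrt(2))*(a + 4*sqrt(2))*(sqrt(2)*a/2 + sqrt(2))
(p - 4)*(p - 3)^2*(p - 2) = p^4 - 12*p^3 + 53*p^2 - 102*p + 72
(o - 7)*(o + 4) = o^2 - 3*o - 28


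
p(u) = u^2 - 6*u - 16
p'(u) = 2*u - 6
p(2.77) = -24.95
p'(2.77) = -0.46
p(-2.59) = 6.25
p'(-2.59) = -11.18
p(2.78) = -24.95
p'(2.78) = -0.44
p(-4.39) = 29.61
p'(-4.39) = -14.78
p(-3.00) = 11.00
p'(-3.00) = -12.00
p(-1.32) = -6.34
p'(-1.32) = -8.64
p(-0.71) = -11.24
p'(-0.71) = -7.42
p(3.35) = -24.88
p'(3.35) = 0.70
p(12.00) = 56.00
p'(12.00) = 18.00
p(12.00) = 56.00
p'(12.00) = 18.00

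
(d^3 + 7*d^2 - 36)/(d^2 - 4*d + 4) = (d^2 + 9*d + 18)/(d - 2)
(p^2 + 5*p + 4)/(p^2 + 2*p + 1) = (p + 4)/(p + 1)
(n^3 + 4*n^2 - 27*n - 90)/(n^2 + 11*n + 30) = (n^2 - 2*n - 15)/(n + 5)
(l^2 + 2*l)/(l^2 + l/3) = 3*(l + 2)/(3*l + 1)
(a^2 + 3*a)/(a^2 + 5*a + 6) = a/(a + 2)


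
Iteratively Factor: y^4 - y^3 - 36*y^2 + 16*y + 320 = (y + 4)*(y^3 - 5*y^2 - 16*y + 80) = (y + 4)^2*(y^2 - 9*y + 20) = (y - 5)*(y + 4)^2*(y - 4)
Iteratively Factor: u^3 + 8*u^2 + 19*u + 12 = (u + 4)*(u^2 + 4*u + 3) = (u + 1)*(u + 4)*(u + 3)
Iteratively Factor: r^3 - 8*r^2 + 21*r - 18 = (r - 2)*(r^2 - 6*r + 9) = (r - 3)*(r - 2)*(r - 3)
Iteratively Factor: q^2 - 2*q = (q - 2)*(q)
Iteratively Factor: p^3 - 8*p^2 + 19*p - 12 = (p - 4)*(p^2 - 4*p + 3) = (p - 4)*(p - 1)*(p - 3)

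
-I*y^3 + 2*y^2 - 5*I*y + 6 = (y - 2*I)*(y + 3*I)*(-I*y + 1)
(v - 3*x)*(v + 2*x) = v^2 - v*x - 6*x^2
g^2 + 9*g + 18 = (g + 3)*(g + 6)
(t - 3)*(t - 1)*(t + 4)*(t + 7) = t^4 + 7*t^3 - 13*t^2 - 79*t + 84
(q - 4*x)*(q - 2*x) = q^2 - 6*q*x + 8*x^2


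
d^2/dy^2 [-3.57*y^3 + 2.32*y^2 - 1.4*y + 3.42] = 4.64 - 21.42*y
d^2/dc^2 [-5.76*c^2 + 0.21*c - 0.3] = -11.5200000000000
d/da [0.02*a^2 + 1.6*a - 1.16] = 0.04*a + 1.6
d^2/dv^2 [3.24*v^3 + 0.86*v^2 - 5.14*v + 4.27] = 19.44*v + 1.72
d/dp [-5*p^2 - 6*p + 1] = -10*p - 6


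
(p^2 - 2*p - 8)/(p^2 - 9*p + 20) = (p + 2)/(p - 5)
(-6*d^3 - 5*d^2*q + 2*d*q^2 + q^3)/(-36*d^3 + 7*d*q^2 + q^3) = (d + q)/(6*d + q)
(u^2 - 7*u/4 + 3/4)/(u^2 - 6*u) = (4*u^2 - 7*u + 3)/(4*u*(u - 6))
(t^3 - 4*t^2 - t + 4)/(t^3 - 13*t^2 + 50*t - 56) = (t^2 - 1)/(t^2 - 9*t + 14)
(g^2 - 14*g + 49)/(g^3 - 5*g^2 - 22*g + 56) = (g - 7)/(g^2 + 2*g - 8)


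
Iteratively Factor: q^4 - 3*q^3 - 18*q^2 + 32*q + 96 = (q + 3)*(q^3 - 6*q^2 + 32) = (q - 4)*(q + 3)*(q^2 - 2*q - 8) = (q - 4)^2*(q + 3)*(q + 2)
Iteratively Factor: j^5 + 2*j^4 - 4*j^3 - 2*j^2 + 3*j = (j + 1)*(j^4 + j^3 - 5*j^2 + 3*j) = (j - 1)*(j + 1)*(j^3 + 2*j^2 - 3*j) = (j - 1)^2*(j + 1)*(j^2 + 3*j) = j*(j - 1)^2*(j + 1)*(j + 3)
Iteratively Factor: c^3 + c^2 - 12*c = (c + 4)*(c^2 - 3*c) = c*(c + 4)*(c - 3)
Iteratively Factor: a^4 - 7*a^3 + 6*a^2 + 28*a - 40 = (a - 2)*(a^3 - 5*a^2 - 4*a + 20) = (a - 2)^2*(a^2 - 3*a - 10) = (a - 5)*(a - 2)^2*(a + 2)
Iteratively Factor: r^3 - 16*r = (r)*(r^2 - 16) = r*(r - 4)*(r + 4)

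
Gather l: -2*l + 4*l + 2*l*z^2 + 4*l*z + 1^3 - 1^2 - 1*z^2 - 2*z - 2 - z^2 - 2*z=l*(2*z^2 + 4*z + 2) - 2*z^2 - 4*z - 2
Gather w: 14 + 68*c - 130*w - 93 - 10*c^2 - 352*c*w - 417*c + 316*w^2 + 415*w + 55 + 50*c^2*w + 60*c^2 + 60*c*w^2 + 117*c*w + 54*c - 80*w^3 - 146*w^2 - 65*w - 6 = 50*c^2 - 295*c - 80*w^3 + w^2*(60*c + 170) + w*(50*c^2 - 235*c + 220) - 30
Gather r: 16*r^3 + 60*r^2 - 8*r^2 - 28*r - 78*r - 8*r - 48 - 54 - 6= 16*r^3 + 52*r^2 - 114*r - 108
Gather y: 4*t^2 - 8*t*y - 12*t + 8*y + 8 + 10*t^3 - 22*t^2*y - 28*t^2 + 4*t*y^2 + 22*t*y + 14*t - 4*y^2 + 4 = 10*t^3 - 24*t^2 + 2*t + y^2*(4*t - 4) + y*(-22*t^2 + 14*t + 8) + 12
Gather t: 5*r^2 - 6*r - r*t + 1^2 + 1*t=5*r^2 - 6*r + t*(1 - r) + 1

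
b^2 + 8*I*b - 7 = (b + I)*(b + 7*I)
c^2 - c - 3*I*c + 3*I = (c - 1)*(c - 3*I)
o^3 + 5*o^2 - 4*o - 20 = (o - 2)*(o + 2)*(o + 5)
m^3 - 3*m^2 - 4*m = m*(m - 4)*(m + 1)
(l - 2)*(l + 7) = l^2 + 5*l - 14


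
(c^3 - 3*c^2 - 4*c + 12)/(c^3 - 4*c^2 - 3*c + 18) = (c - 2)/(c - 3)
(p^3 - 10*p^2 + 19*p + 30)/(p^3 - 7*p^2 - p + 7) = (p^2 - 11*p + 30)/(p^2 - 8*p + 7)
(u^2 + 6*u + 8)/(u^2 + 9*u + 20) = (u + 2)/(u + 5)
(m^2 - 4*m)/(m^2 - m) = (m - 4)/(m - 1)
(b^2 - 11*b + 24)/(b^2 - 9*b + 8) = (b - 3)/(b - 1)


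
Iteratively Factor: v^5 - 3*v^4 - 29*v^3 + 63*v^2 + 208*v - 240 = (v + 4)*(v^4 - 7*v^3 - v^2 + 67*v - 60) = (v - 5)*(v + 4)*(v^3 - 2*v^2 - 11*v + 12) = (v - 5)*(v - 1)*(v + 4)*(v^2 - v - 12) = (v - 5)*(v - 1)*(v + 3)*(v + 4)*(v - 4)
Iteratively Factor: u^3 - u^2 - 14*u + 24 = (u - 3)*(u^2 + 2*u - 8) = (u - 3)*(u - 2)*(u + 4)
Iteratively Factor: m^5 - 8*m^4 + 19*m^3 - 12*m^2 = (m)*(m^4 - 8*m^3 + 19*m^2 - 12*m) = m*(m - 4)*(m^3 - 4*m^2 + 3*m) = m*(m - 4)*(m - 3)*(m^2 - m) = m^2*(m - 4)*(m - 3)*(m - 1)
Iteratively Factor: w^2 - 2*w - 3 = (w + 1)*(w - 3)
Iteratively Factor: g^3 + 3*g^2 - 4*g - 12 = (g + 2)*(g^2 + g - 6) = (g - 2)*(g + 2)*(g + 3)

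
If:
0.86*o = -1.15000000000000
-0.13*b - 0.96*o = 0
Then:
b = 9.87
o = -1.34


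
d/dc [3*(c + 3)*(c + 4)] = 6*c + 21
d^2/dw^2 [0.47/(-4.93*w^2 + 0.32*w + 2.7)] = (-22.846606*w^2 + 1.482944*w + 0.47*(9.86*w - 0.32)*(19.72*w - 0.64) + 12.51234)/(-4.93*w^2 + 0.32*w + 2.7)^3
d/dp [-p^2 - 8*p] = -2*p - 8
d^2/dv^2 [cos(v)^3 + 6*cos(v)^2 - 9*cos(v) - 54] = 33*cos(v)/4 - 12*cos(2*v) - 9*cos(3*v)/4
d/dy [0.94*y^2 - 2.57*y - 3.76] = 1.88*y - 2.57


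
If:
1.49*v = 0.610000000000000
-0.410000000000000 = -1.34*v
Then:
No Solution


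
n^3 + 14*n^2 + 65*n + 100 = (n + 4)*(n + 5)^2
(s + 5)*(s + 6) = s^2 + 11*s + 30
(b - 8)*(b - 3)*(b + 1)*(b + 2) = b^4 - 8*b^3 - 7*b^2 + 50*b + 48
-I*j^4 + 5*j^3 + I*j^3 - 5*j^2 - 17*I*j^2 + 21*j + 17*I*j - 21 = (j - 3*I)*(j + I)*(j + 7*I)*(-I*j + I)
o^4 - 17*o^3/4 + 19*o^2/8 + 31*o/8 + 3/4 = (o - 3)*(o - 2)*(o + 1/4)*(o + 1/2)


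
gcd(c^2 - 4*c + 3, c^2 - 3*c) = c - 3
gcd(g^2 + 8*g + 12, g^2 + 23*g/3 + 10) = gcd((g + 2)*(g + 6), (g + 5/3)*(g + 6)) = g + 6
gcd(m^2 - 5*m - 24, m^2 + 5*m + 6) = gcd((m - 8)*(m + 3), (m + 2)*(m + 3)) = m + 3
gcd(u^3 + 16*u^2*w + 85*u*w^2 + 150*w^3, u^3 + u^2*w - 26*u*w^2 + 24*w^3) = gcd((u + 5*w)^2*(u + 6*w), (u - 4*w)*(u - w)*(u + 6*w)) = u + 6*w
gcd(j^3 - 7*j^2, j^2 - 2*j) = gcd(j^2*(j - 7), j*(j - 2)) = j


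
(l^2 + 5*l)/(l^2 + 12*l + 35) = l/(l + 7)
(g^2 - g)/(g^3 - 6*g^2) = (g - 1)/(g*(g - 6))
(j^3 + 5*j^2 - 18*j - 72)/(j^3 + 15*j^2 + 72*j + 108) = (j - 4)/(j + 6)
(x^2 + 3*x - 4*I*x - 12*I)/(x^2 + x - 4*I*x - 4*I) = (x + 3)/(x + 1)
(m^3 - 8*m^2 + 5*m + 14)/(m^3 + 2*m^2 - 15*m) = (m^3 - 8*m^2 + 5*m + 14)/(m*(m^2 + 2*m - 15))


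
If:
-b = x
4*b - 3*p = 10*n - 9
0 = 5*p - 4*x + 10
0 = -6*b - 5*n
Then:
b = -75/92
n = 45/46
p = -31/23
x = 75/92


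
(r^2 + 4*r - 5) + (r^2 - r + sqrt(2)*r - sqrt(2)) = 2*r^2 + sqrt(2)*r + 3*r - 5 - sqrt(2)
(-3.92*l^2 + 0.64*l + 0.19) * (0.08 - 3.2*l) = 12.544*l^3 - 2.3616*l^2 - 0.5568*l + 0.0152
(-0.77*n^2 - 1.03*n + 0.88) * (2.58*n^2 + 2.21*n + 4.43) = -1.9866*n^4 - 4.3591*n^3 - 3.417*n^2 - 2.6181*n + 3.8984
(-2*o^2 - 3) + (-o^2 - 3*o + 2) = -3*o^2 - 3*o - 1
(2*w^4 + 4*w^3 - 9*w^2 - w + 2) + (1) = 2*w^4 + 4*w^3 - 9*w^2 - w + 3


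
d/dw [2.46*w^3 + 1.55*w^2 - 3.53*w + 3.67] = 7.38*w^2 + 3.1*w - 3.53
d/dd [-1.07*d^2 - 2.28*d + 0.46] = -2.14*d - 2.28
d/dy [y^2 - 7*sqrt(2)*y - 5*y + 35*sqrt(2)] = 2*y - 7*sqrt(2) - 5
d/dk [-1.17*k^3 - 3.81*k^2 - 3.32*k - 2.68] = -3.51*k^2 - 7.62*k - 3.32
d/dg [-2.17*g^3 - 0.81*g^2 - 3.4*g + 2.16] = -6.51*g^2 - 1.62*g - 3.4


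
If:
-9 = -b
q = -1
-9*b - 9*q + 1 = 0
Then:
No Solution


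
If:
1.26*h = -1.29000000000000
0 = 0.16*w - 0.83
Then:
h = -1.02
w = 5.19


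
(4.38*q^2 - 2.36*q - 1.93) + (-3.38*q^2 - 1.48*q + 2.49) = 1.0*q^2 - 3.84*q + 0.56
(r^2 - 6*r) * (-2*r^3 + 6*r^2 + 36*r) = -2*r^5 + 18*r^4 - 216*r^2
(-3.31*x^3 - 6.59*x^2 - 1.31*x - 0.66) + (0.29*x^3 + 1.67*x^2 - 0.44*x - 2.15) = -3.02*x^3 - 4.92*x^2 - 1.75*x - 2.81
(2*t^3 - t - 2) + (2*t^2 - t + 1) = 2*t^3 + 2*t^2 - 2*t - 1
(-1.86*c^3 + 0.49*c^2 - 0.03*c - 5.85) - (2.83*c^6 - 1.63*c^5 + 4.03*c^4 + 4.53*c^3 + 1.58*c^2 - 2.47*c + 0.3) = -2.83*c^6 + 1.63*c^5 - 4.03*c^4 - 6.39*c^3 - 1.09*c^2 + 2.44*c - 6.15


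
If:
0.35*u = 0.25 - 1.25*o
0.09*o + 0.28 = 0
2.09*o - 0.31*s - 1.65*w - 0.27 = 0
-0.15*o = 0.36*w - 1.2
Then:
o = -3.11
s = -46.49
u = 11.83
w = 4.63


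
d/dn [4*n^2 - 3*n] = 8*n - 3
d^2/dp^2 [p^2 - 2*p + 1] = 2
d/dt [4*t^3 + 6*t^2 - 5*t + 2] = 12*t^2 + 12*t - 5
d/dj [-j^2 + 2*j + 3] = 2 - 2*j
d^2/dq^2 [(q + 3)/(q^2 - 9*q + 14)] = 2*(3*(2 - q)*(q^2 - 9*q + 14) + (q + 3)*(2*q - 9)^2)/(q^2 - 9*q + 14)^3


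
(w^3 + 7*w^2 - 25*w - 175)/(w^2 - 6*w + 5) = (w^2 + 12*w + 35)/(w - 1)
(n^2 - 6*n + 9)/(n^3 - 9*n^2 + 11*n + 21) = (n - 3)/(n^2 - 6*n - 7)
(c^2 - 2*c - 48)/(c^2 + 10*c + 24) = (c - 8)/(c + 4)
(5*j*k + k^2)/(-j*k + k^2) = (-5*j - k)/(j - k)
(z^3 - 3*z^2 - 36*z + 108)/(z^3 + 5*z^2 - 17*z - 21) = (z^2 - 36)/(z^2 + 8*z + 7)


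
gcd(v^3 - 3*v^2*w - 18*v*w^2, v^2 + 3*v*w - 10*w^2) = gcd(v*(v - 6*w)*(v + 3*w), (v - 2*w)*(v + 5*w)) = 1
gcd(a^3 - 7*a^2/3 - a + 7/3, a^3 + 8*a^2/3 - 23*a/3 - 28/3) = a^2 - 4*a/3 - 7/3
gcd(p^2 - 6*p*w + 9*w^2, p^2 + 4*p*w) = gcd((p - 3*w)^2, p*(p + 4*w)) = 1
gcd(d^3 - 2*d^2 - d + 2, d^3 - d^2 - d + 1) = d^2 - 1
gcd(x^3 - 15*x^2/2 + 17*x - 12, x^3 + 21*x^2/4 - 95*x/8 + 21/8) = x - 3/2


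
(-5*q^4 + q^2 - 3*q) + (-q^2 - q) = -5*q^4 - 4*q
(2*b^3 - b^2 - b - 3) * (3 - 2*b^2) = -4*b^5 + 2*b^4 + 8*b^3 + 3*b^2 - 3*b - 9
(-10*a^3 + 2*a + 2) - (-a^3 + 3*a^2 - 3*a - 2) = -9*a^3 - 3*a^2 + 5*a + 4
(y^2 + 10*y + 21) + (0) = y^2 + 10*y + 21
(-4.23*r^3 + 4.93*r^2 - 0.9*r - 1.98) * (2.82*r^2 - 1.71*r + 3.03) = -11.9286*r^5 + 21.1359*r^4 - 23.7852*r^3 + 10.8933*r^2 + 0.6588*r - 5.9994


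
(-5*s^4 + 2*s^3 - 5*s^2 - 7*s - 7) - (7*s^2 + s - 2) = -5*s^4 + 2*s^3 - 12*s^2 - 8*s - 5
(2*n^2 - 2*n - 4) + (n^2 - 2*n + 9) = 3*n^2 - 4*n + 5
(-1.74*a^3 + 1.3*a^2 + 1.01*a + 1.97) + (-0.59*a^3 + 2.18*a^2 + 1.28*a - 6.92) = -2.33*a^3 + 3.48*a^2 + 2.29*a - 4.95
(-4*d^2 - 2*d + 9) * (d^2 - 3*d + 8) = -4*d^4 + 10*d^3 - 17*d^2 - 43*d + 72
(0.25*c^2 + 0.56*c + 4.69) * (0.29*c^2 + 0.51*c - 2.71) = 0.0725*c^4 + 0.2899*c^3 + 0.9682*c^2 + 0.8743*c - 12.7099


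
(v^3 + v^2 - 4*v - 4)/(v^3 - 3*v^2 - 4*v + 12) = (v + 1)/(v - 3)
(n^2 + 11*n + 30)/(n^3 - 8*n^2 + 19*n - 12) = (n^2 + 11*n + 30)/(n^3 - 8*n^2 + 19*n - 12)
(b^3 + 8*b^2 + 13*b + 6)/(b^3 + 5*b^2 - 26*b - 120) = (b^2 + 2*b + 1)/(b^2 - b - 20)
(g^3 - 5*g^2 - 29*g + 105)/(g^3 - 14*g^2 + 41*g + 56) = (g^2 + 2*g - 15)/(g^2 - 7*g - 8)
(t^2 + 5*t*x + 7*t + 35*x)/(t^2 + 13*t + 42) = (t + 5*x)/(t + 6)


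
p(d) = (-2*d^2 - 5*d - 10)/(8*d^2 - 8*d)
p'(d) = (8 - 16*d)*(-2*d^2 - 5*d - 10)/(8*d^2 - 8*d)^2 + (-4*d - 5)/(8*d^2 - 8*d)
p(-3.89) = -0.14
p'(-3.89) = 0.01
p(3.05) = -0.88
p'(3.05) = 0.37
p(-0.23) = -3.96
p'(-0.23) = -22.22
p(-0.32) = -2.55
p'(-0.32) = -10.99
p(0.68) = 8.23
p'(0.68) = 18.05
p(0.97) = 71.87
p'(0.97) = 2359.78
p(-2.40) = -0.15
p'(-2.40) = -0.03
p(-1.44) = -0.25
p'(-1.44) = -0.25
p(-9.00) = -0.18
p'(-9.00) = 0.01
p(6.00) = -0.47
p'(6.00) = 0.05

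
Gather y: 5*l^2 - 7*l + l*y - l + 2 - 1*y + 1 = 5*l^2 - 8*l + y*(l - 1) + 3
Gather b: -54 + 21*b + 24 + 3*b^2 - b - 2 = 3*b^2 + 20*b - 32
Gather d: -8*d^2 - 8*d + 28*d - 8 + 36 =-8*d^2 + 20*d + 28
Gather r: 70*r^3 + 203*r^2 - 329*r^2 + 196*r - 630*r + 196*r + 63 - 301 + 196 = 70*r^3 - 126*r^2 - 238*r - 42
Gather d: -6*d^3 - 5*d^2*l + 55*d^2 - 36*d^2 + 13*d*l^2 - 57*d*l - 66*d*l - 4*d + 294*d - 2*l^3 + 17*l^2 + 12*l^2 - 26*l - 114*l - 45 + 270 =-6*d^3 + d^2*(19 - 5*l) + d*(13*l^2 - 123*l + 290) - 2*l^3 + 29*l^2 - 140*l + 225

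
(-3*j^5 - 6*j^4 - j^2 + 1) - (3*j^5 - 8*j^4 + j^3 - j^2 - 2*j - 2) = -6*j^5 + 2*j^4 - j^3 + 2*j + 3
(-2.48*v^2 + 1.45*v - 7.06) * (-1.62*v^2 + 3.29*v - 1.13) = 4.0176*v^4 - 10.5082*v^3 + 19.0101*v^2 - 24.8659*v + 7.9778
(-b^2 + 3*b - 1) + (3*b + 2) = -b^2 + 6*b + 1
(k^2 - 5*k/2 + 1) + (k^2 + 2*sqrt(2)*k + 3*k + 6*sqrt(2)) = 2*k^2 + k/2 + 2*sqrt(2)*k + 1 + 6*sqrt(2)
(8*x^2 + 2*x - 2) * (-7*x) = -56*x^3 - 14*x^2 + 14*x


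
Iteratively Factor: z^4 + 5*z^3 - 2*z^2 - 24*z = (z)*(z^3 + 5*z^2 - 2*z - 24) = z*(z + 4)*(z^2 + z - 6) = z*(z - 2)*(z + 4)*(z + 3)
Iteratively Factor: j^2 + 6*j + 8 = (j + 4)*(j + 2)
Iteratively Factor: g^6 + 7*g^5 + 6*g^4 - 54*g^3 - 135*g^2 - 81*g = (g)*(g^5 + 7*g^4 + 6*g^3 - 54*g^2 - 135*g - 81) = g*(g + 3)*(g^4 + 4*g^3 - 6*g^2 - 36*g - 27) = g*(g + 3)^2*(g^3 + g^2 - 9*g - 9) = g*(g + 3)^3*(g^2 - 2*g - 3) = g*(g - 3)*(g + 3)^3*(g + 1)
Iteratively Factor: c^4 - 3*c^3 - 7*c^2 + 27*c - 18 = (c + 3)*(c^3 - 6*c^2 + 11*c - 6) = (c - 3)*(c + 3)*(c^2 - 3*c + 2) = (c - 3)*(c - 2)*(c + 3)*(c - 1)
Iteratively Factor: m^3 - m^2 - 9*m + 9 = (m + 3)*(m^2 - 4*m + 3) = (m - 1)*(m + 3)*(m - 3)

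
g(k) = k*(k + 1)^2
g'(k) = k*(2*k + 2) + (k + 1)^2 = (k + 1)*(3*k + 1)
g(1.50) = 9.38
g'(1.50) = 13.75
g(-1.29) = -0.11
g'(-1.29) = 0.83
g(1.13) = 5.13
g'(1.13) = 9.35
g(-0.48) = -0.13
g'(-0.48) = -0.23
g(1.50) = 9.38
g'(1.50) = 13.75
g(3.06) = 50.44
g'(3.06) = 41.33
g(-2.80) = -9.07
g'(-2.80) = 13.32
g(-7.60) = -331.06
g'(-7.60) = 143.88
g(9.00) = 900.00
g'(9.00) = 280.00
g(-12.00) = -1452.00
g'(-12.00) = 385.00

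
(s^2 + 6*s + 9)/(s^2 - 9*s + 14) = (s^2 + 6*s + 9)/(s^2 - 9*s + 14)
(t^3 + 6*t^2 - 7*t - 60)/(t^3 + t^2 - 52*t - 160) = (t - 3)/(t - 8)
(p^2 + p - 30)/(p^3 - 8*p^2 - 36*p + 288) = (p - 5)/(p^2 - 14*p + 48)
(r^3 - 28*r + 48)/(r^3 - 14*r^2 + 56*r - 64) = (r + 6)/(r - 8)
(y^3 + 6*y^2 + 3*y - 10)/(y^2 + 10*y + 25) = (y^2 + y - 2)/(y + 5)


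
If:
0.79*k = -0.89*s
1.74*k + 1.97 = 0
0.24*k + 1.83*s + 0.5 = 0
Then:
No Solution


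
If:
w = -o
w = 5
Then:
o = -5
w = 5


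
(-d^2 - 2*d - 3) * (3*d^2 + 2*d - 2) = -3*d^4 - 8*d^3 - 11*d^2 - 2*d + 6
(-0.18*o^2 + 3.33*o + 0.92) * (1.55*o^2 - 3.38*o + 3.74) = -0.279*o^4 + 5.7699*o^3 - 10.5026*o^2 + 9.3446*o + 3.4408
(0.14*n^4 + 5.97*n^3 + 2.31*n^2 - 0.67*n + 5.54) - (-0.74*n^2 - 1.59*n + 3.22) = 0.14*n^4 + 5.97*n^3 + 3.05*n^2 + 0.92*n + 2.32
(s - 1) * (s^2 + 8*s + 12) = s^3 + 7*s^2 + 4*s - 12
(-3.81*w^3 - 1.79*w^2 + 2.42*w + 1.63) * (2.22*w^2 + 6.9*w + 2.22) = -8.4582*w^5 - 30.2628*w^4 - 15.4368*w^3 + 16.3428*w^2 + 16.6194*w + 3.6186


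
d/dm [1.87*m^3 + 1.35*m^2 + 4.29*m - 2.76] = 5.61*m^2 + 2.7*m + 4.29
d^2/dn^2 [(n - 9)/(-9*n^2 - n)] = 18*(-9*n^3 + 243*n^2 + 27*n + 1)/(n^3*(729*n^3 + 243*n^2 + 27*n + 1))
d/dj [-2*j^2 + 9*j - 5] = 9 - 4*j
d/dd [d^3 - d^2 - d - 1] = 3*d^2 - 2*d - 1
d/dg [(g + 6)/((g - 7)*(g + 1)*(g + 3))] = (-2*g^3 - 15*g^2 + 36*g + 129)/(g^6 - 6*g^5 - 41*g^4 + 108*g^3 + 751*g^2 + 1050*g + 441)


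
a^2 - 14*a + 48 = (a - 8)*(a - 6)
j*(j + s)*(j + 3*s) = j^3 + 4*j^2*s + 3*j*s^2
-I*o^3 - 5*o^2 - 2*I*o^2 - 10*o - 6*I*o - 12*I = (o + 2)*(o - 6*I)*(-I*o + 1)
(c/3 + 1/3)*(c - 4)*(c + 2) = c^3/3 - c^2/3 - 10*c/3 - 8/3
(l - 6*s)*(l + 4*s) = l^2 - 2*l*s - 24*s^2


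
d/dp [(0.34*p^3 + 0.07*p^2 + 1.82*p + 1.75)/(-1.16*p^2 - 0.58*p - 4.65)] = (-0.3944*p^4 - 0.3944*p^3 - 2.6724*p^2 + 3.409*p - 7.448)/(1.3456*p^4 + 1.3456*p^3 + 11.1244*p^2 + 5.394*p + 21.6225)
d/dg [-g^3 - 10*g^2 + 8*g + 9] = -3*g^2 - 20*g + 8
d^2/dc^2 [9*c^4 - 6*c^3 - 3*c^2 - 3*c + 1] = 108*c^2 - 36*c - 6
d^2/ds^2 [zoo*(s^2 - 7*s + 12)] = zoo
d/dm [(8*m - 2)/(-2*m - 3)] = -28/(2*m + 3)^2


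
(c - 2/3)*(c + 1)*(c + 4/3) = c^3 + 5*c^2/3 - 2*c/9 - 8/9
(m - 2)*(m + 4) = m^2 + 2*m - 8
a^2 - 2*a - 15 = (a - 5)*(a + 3)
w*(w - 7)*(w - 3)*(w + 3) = w^4 - 7*w^3 - 9*w^2 + 63*w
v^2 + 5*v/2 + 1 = (v + 1/2)*(v + 2)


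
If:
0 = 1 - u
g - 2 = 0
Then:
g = 2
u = 1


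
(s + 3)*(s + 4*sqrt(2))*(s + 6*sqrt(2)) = s^3 + 3*s^2 + 10*sqrt(2)*s^2 + 30*sqrt(2)*s + 48*s + 144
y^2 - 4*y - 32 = (y - 8)*(y + 4)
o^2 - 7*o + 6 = (o - 6)*(o - 1)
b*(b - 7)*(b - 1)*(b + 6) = b^4 - 2*b^3 - 41*b^2 + 42*b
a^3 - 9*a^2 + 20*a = a*(a - 5)*(a - 4)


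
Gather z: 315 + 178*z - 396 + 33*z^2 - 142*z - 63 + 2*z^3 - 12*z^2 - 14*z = 2*z^3 + 21*z^2 + 22*z - 144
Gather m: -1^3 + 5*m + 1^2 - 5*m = 0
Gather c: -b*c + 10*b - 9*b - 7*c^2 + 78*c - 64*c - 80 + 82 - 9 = b - 7*c^2 + c*(14 - b) - 7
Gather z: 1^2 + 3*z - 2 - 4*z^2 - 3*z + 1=-4*z^2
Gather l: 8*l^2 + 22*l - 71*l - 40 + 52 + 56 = 8*l^2 - 49*l + 68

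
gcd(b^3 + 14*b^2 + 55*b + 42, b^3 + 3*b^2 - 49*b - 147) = b + 7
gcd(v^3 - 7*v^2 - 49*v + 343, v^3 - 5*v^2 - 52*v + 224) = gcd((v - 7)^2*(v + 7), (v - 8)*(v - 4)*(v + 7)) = v + 7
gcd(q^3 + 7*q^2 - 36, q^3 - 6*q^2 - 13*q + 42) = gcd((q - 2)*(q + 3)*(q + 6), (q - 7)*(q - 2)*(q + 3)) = q^2 + q - 6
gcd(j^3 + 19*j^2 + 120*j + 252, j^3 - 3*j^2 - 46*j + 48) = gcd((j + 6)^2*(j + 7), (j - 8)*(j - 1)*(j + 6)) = j + 6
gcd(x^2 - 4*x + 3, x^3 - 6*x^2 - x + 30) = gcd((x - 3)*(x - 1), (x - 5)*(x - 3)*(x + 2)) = x - 3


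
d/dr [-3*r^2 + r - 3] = 1 - 6*r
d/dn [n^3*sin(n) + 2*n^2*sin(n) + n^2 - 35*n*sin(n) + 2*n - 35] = n^3*cos(n) + 3*n^2*sin(n) + 2*n^2*cos(n) + 4*n*sin(n) - 35*n*cos(n) + 2*n - 35*sin(n) + 2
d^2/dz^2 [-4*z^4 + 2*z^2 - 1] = 4 - 48*z^2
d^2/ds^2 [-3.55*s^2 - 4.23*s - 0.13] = -7.10000000000000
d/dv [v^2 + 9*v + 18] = 2*v + 9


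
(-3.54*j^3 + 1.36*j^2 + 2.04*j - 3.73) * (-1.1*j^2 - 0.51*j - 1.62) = 3.894*j^5 + 0.3094*j^4 + 2.7972*j^3 + 0.8594*j^2 - 1.4025*j + 6.0426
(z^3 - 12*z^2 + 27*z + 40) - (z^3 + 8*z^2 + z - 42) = -20*z^2 + 26*z + 82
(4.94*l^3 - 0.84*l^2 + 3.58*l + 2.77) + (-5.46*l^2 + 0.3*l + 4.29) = 4.94*l^3 - 6.3*l^2 + 3.88*l + 7.06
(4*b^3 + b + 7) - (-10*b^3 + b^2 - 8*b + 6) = 14*b^3 - b^2 + 9*b + 1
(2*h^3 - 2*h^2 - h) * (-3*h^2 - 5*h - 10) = -6*h^5 - 4*h^4 - 7*h^3 + 25*h^2 + 10*h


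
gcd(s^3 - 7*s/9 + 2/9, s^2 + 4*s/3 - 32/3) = 1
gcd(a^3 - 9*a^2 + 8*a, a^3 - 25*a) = a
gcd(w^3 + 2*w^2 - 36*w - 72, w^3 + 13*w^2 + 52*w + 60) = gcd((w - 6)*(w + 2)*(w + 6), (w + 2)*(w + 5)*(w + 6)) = w^2 + 8*w + 12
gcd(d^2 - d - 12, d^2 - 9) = d + 3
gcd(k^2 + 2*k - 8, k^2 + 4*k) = k + 4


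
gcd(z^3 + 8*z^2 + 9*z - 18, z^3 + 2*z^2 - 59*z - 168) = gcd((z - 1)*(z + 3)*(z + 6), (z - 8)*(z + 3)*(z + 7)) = z + 3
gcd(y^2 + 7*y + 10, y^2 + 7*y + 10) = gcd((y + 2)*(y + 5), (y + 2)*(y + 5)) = y^2 + 7*y + 10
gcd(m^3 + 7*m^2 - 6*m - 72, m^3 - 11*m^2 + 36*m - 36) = m - 3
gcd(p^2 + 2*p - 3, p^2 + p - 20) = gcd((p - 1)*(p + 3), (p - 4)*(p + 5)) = 1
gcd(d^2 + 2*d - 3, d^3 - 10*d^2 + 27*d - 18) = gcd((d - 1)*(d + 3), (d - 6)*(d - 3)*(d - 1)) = d - 1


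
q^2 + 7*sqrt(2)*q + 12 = (q + sqrt(2))*(q + 6*sqrt(2))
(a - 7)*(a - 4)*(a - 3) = a^3 - 14*a^2 + 61*a - 84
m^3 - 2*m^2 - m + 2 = (m - 2)*(m - 1)*(m + 1)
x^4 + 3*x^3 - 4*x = x*(x - 1)*(x + 2)^2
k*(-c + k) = -c*k + k^2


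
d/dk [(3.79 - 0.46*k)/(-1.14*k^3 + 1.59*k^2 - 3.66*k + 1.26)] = (-1.0488*k^3 + 13.6932*k^2 - 12.0522*k + 13.2918)/(1.2996*k^6 - 3.6252*k^5 + 10.8729*k^4 - 14.5116*k^3 + 17.4024*k^2 - 9.2232*k + 1.5876)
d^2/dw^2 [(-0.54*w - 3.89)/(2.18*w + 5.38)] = (8.88178419700125e-16*w - 24.307)/(2.18*w + 5.38)^3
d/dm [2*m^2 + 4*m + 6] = 4*m + 4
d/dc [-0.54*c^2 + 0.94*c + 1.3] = 0.94 - 1.08*c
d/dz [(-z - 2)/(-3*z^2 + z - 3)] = (3*z^2 - z - (z + 2)*(6*z - 1) + 3)/(3*z^2 - z + 3)^2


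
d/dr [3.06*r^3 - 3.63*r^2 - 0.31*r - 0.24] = 9.18*r^2 - 7.26*r - 0.31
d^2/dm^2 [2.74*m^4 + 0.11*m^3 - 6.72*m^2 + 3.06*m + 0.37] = 32.88*m^2 + 0.66*m - 13.44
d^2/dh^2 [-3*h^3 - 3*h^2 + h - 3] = -18*h - 6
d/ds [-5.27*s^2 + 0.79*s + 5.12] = 0.79 - 10.54*s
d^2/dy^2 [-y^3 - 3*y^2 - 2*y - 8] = -6*y - 6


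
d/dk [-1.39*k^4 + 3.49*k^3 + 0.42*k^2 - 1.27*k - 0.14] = -5.56*k^3 + 10.47*k^2 + 0.84*k - 1.27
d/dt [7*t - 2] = 7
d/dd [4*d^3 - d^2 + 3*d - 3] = 12*d^2 - 2*d + 3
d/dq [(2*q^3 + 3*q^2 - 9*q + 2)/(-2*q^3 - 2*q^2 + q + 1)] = (2*q^4 - 32*q^3 + 3*q^2 + 14*q - 11)/(4*q^6 + 8*q^5 - 8*q^3 - 3*q^2 + 2*q + 1)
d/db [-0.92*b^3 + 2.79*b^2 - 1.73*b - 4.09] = -2.76*b^2 + 5.58*b - 1.73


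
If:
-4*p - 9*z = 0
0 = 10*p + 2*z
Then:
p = 0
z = 0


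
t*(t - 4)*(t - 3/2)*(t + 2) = t^4 - 7*t^3/2 - 5*t^2 + 12*t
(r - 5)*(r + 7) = r^2 + 2*r - 35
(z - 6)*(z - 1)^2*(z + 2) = z^4 - 6*z^3 - 3*z^2 + 20*z - 12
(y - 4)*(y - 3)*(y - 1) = y^3 - 8*y^2 + 19*y - 12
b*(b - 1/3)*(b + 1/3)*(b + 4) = b^4 + 4*b^3 - b^2/9 - 4*b/9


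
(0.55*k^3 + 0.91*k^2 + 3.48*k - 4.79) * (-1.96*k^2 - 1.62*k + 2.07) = -1.078*k^5 - 2.6746*k^4 - 7.1565*k^3 + 5.6345*k^2 + 14.9634*k - 9.9153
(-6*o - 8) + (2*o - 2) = -4*o - 10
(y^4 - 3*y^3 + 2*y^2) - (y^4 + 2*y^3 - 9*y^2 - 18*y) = -5*y^3 + 11*y^2 + 18*y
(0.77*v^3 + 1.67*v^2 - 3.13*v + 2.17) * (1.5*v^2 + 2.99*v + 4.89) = 1.155*v^5 + 4.8073*v^4 + 4.0636*v^3 + 2.0626*v^2 - 8.8174*v + 10.6113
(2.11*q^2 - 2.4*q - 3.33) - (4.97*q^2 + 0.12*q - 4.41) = -2.86*q^2 - 2.52*q + 1.08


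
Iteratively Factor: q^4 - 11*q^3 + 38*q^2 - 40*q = (q - 4)*(q^3 - 7*q^2 + 10*q) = (q - 5)*(q - 4)*(q^2 - 2*q) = q*(q - 5)*(q - 4)*(q - 2)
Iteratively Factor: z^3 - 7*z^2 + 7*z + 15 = (z + 1)*(z^2 - 8*z + 15) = (z - 3)*(z + 1)*(z - 5)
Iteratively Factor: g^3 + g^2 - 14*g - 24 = (g - 4)*(g^2 + 5*g + 6) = (g - 4)*(g + 3)*(g + 2)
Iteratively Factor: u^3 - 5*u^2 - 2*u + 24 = (u - 3)*(u^2 - 2*u - 8) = (u - 4)*(u - 3)*(u + 2)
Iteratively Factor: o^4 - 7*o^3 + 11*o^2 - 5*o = (o - 1)*(o^3 - 6*o^2 + 5*o) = (o - 1)^2*(o^2 - 5*o) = (o - 5)*(o - 1)^2*(o)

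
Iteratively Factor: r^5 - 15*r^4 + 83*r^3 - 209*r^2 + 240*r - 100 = (r - 2)*(r^4 - 13*r^3 + 57*r^2 - 95*r + 50) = (r - 5)*(r - 2)*(r^3 - 8*r^2 + 17*r - 10) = (r - 5)^2*(r - 2)*(r^2 - 3*r + 2) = (r - 5)^2*(r - 2)^2*(r - 1)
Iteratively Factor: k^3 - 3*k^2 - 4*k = (k - 4)*(k^2 + k) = (k - 4)*(k + 1)*(k)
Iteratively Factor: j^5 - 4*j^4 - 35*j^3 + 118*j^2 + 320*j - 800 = (j - 5)*(j^4 + j^3 - 30*j^2 - 32*j + 160) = (j - 5)*(j + 4)*(j^3 - 3*j^2 - 18*j + 40) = (j - 5)*(j - 2)*(j + 4)*(j^2 - j - 20) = (j - 5)^2*(j - 2)*(j + 4)*(j + 4)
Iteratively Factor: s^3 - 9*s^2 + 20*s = (s)*(s^2 - 9*s + 20) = s*(s - 4)*(s - 5)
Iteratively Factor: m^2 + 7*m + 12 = (m + 4)*(m + 3)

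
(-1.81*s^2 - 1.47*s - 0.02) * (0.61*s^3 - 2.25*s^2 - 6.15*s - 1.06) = -1.1041*s^5 + 3.1758*s^4 + 14.4268*s^3 + 11.0041*s^2 + 1.6812*s + 0.0212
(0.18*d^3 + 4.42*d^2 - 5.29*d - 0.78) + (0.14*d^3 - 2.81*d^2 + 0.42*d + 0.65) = 0.32*d^3 + 1.61*d^2 - 4.87*d - 0.13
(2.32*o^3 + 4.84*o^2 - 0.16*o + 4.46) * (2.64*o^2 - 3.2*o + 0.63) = 6.1248*o^5 + 5.3536*o^4 - 14.4488*o^3 + 15.3356*o^2 - 14.3728*o + 2.8098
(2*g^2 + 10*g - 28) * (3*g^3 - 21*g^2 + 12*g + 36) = 6*g^5 - 12*g^4 - 270*g^3 + 780*g^2 + 24*g - 1008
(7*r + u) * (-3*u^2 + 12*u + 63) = -21*r*u^2 + 84*r*u + 441*r - 3*u^3 + 12*u^2 + 63*u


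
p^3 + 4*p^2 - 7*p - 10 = (p - 2)*(p + 1)*(p + 5)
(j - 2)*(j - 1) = j^2 - 3*j + 2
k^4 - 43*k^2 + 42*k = k*(k - 6)*(k - 1)*(k + 7)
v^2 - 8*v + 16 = (v - 4)^2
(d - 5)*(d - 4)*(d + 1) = d^3 - 8*d^2 + 11*d + 20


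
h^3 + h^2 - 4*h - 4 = (h - 2)*(h + 1)*(h + 2)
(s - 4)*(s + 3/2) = s^2 - 5*s/2 - 6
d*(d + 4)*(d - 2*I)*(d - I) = d^4 + 4*d^3 - 3*I*d^3 - 2*d^2 - 12*I*d^2 - 8*d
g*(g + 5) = g^2 + 5*g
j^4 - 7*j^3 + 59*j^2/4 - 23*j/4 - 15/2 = (j - 3)*(j - 5/2)*(j - 2)*(j + 1/2)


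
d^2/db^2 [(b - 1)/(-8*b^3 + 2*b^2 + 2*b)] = (b*(-4*b^2 + b + 1)*(12*b^2 - 2*b + (b - 1)*(12*b - 1) - 1) + (b - 1)*(-12*b^2 + 2*b + 1)^2)/(b^3*(-4*b^2 + b + 1)^3)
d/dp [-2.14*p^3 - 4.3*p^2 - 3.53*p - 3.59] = -6.42*p^2 - 8.6*p - 3.53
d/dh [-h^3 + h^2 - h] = -3*h^2 + 2*h - 1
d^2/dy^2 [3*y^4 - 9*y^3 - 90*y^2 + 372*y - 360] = 36*y^2 - 54*y - 180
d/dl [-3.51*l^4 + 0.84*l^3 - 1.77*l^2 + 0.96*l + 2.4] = -14.04*l^3 + 2.52*l^2 - 3.54*l + 0.96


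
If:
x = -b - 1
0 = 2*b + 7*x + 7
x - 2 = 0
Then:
No Solution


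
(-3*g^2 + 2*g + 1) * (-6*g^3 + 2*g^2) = 18*g^5 - 18*g^4 - 2*g^3 + 2*g^2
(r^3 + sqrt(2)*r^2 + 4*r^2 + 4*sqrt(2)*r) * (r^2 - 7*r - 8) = r^5 - 3*r^4 + sqrt(2)*r^4 - 36*r^3 - 3*sqrt(2)*r^3 - 36*sqrt(2)*r^2 - 32*r^2 - 32*sqrt(2)*r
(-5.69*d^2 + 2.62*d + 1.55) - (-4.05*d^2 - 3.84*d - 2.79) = -1.64*d^2 + 6.46*d + 4.34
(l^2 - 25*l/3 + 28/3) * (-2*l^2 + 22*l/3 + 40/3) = -2*l^4 + 24*l^3 - 598*l^2/9 - 128*l/3 + 1120/9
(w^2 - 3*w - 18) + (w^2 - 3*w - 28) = 2*w^2 - 6*w - 46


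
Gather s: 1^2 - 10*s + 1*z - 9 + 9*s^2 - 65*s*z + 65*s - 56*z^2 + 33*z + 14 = 9*s^2 + s*(55 - 65*z) - 56*z^2 + 34*z + 6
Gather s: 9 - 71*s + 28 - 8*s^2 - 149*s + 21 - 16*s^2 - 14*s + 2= -24*s^2 - 234*s + 60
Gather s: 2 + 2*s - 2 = 2*s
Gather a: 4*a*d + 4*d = 4*a*d + 4*d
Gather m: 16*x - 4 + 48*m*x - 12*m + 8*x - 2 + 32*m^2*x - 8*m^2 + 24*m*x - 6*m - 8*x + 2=m^2*(32*x - 8) + m*(72*x - 18) + 16*x - 4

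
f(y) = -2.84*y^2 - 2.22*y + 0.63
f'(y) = -5.68*y - 2.22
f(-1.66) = -3.51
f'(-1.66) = 7.21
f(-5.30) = -67.38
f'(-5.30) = 27.88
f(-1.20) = -0.80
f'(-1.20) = 4.60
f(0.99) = -4.35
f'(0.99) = -7.84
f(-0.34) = 1.06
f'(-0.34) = -0.29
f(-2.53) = -11.93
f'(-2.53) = 12.15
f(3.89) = -50.98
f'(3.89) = -24.32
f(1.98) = -14.90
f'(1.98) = -13.47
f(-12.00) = -381.69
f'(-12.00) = 65.94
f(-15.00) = -605.07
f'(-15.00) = 82.98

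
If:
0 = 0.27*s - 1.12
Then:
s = 4.15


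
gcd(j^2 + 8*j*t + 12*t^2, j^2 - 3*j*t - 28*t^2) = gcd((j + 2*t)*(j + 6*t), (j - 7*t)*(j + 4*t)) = 1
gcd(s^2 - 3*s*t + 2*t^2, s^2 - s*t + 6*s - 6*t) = s - t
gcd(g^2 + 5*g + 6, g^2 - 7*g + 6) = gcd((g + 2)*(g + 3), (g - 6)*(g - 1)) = 1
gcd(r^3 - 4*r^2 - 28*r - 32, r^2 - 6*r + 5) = 1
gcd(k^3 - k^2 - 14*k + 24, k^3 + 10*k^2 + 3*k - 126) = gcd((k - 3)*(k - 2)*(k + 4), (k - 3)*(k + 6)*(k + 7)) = k - 3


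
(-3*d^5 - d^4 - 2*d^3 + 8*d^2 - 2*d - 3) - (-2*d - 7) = -3*d^5 - d^4 - 2*d^3 + 8*d^2 + 4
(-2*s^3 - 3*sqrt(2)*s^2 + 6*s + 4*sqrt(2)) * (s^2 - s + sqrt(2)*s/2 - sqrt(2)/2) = -2*s^5 - 4*sqrt(2)*s^4 + 2*s^4 + 3*s^3 + 4*sqrt(2)*s^3 - 3*s^2 + 7*sqrt(2)*s^2 - 7*sqrt(2)*s + 4*s - 4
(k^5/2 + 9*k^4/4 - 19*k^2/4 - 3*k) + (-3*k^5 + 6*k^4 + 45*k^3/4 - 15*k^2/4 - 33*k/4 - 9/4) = -5*k^5/2 + 33*k^4/4 + 45*k^3/4 - 17*k^2/2 - 45*k/4 - 9/4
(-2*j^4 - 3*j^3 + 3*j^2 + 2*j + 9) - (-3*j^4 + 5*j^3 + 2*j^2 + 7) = j^4 - 8*j^3 + j^2 + 2*j + 2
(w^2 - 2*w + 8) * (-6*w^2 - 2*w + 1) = -6*w^4 + 10*w^3 - 43*w^2 - 18*w + 8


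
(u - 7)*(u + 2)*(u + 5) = u^3 - 39*u - 70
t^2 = t^2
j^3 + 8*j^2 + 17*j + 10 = (j + 1)*(j + 2)*(j + 5)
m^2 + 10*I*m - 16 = (m + 2*I)*(m + 8*I)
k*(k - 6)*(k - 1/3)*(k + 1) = k^4 - 16*k^3/3 - 13*k^2/3 + 2*k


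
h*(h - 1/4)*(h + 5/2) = h^3 + 9*h^2/4 - 5*h/8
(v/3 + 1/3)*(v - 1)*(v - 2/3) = v^3/3 - 2*v^2/9 - v/3 + 2/9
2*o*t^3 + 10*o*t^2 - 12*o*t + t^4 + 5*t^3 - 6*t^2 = t*(2*o + t)*(t - 1)*(t + 6)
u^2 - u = u*(u - 1)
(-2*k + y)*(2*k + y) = -4*k^2 + y^2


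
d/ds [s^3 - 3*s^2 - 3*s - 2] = 3*s^2 - 6*s - 3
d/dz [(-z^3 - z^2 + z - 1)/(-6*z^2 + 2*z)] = (3*z^4/2 - z^3 + z^2 - 3*z + 1/2)/(z^2*(9*z^2 - 6*z + 1))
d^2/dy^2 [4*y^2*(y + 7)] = 24*y + 56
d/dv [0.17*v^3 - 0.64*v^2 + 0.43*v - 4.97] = 0.51*v^2 - 1.28*v + 0.43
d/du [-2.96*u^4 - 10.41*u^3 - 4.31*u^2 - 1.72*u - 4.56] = -11.84*u^3 - 31.23*u^2 - 8.62*u - 1.72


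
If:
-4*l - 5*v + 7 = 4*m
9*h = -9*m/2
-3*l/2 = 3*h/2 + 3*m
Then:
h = 7/4 - 5*v/4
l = 21/4 - 15*v/4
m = 5*v/2 - 7/2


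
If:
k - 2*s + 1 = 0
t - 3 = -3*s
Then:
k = 1 - 2*t/3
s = 1 - t/3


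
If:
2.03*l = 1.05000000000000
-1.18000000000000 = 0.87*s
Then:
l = 0.52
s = -1.36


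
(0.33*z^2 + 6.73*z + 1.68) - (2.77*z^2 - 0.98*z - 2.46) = -2.44*z^2 + 7.71*z + 4.14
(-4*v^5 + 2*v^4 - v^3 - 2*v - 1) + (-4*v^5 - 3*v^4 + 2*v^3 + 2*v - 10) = -8*v^5 - v^4 + v^3 - 11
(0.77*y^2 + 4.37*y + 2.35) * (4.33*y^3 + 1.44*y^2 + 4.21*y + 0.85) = 3.3341*y^5 + 20.0309*y^4 + 19.71*y^3 + 22.4362*y^2 + 13.608*y + 1.9975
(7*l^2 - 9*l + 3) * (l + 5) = 7*l^3 + 26*l^2 - 42*l + 15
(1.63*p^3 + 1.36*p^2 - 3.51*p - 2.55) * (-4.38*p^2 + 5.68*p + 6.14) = -7.1394*p^5 + 3.3016*p^4 + 33.1068*p^3 - 0.417399999999999*p^2 - 36.0354*p - 15.657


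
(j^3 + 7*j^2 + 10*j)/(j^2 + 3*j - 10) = j*(j + 2)/(j - 2)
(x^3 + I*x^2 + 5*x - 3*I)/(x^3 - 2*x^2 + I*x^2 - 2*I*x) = (x^3 + I*x^2 + 5*x - 3*I)/(x*(x^2 + x*(-2 + I) - 2*I))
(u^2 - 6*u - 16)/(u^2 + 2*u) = (u - 8)/u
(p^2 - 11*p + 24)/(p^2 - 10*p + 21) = (p - 8)/(p - 7)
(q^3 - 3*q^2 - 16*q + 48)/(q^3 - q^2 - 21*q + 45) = (q^2 - 16)/(q^2 + 2*q - 15)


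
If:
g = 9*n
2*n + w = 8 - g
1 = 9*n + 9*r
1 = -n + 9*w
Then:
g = 639/100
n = 71/100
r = -539/900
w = 19/100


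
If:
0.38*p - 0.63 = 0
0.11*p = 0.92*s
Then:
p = 1.66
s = 0.20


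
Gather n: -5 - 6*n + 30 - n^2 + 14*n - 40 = -n^2 + 8*n - 15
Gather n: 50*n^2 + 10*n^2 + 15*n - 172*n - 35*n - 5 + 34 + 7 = 60*n^2 - 192*n + 36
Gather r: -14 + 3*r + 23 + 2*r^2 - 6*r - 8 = 2*r^2 - 3*r + 1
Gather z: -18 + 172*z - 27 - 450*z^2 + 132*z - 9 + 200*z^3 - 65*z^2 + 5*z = 200*z^3 - 515*z^2 + 309*z - 54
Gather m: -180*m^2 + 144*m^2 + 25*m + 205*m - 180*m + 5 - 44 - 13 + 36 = -36*m^2 + 50*m - 16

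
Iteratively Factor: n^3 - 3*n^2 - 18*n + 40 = (n + 4)*(n^2 - 7*n + 10) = (n - 2)*(n + 4)*(n - 5)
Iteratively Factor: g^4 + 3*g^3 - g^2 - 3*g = (g)*(g^3 + 3*g^2 - g - 3) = g*(g + 1)*(g^2 + 2*g - 3) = g*(g + 1)*(g + 3)*(g - 1)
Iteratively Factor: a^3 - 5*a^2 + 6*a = (a - 2)*(a^2 - 3*a) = a*(a - 2)*(a - 3)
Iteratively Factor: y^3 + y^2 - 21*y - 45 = (y + 3)*(y^2 - 2*y - 15) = (y - 5)*(y + 3)*(y + 3)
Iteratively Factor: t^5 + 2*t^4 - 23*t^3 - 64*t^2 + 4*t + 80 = (t - 1)*(t^4 + 3*t^3 - 20*t^2 - 84*t - 80) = (t - 1)*(t + 4)*(t^3 - t^2 - 16*t - 20) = (t - 5)*(t - 1)*(t + 4)*(t^2 + 4*t + 4) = (t - 5)*(t - 1)*(t + 2)*(t + 4)*(t + 2)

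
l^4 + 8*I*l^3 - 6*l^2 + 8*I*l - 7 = (l - I)*(l + I)^2*(l + 7*I)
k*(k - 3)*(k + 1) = k^3 - 2*k^2 - 3*k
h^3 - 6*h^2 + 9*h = h*(h - 3)^2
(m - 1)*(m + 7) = m^2 + 6*m - 7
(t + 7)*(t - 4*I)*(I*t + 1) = I*t^3 + 5*t^2 + 7*I*t^2 + 35*t - 4*I*t - 28*I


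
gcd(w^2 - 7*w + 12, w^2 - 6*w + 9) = w - 3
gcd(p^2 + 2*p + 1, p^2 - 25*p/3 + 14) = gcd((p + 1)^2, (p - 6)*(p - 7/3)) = 1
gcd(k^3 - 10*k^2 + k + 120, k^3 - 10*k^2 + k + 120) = k^3 - 10*k^2 + k + 120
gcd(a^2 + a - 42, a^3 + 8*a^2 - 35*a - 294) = a^2 + a - 42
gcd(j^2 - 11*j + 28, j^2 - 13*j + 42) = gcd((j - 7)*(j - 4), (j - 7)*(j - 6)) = j - 7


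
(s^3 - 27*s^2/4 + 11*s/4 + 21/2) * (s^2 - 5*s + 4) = s^5 - 47*s^4/4 + 81*s^3/2 - 121*s^2/4 - 83*s/2 + 42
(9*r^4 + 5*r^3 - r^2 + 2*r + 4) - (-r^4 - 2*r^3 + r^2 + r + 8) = 10*r^4 + 7*r^3 - 2*r^2 + r - 4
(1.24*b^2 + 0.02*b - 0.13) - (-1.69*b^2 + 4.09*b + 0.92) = 2.93*b^2 - 4.07*b - 1.05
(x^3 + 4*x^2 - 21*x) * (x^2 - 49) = x^5 + 4*x^4 - 70*x^3 - 196*x^2 + 1029*x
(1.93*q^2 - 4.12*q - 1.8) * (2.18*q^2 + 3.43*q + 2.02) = 4.2074*q^4 - 2.3617*q^3 - 14.157*q^2 - 14.4964*q - 3.636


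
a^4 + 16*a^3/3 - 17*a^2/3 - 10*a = a*(a - 5/3)*(a + 1)*(a + 6)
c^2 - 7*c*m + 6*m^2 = (c - 6*m)*(c - m)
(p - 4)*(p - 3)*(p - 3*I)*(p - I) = p^4 - 7*p^3 - 4*I*p^3 + 9*p^2 + 28*I*p^2 + 21*p - 48*I*p - 36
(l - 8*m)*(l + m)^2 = l^3 - 6*l^2*m - 15*l*m^2 - 8*m^3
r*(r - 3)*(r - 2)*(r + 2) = r^4 - 3*r^3 - 4*r^2 + 12*r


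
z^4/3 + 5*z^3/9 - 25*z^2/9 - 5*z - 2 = (z/3 + 1)*(z - 3)*(z + 2/3)*(z + 1)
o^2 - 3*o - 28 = (o - 7)*(o + 4)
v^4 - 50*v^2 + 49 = (v - 7)*(v - 1)*(v + 1)*(v + 7)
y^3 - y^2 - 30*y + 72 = (y - 4)*(y - 3)*(y + 6)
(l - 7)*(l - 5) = l^2 - 12*l + 35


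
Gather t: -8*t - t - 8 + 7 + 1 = -9*t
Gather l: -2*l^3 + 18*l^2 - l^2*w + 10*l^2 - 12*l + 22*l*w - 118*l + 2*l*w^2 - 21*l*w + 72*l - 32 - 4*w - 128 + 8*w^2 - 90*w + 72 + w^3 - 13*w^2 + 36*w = -2*l^3 + l^2*(28 - w) + l*(2*w^2 + w - 58) + w^3 - 5*w^2 - 58*w - 88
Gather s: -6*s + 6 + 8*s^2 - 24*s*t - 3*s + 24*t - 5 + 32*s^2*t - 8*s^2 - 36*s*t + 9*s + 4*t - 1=32*s^2*t - 60*s*t + 28*t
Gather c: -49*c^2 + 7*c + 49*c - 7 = -49*c^2 + 56*c - 7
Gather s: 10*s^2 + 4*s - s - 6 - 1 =10*s^2 + 3*s - 7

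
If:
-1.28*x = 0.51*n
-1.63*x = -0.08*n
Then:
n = 0.00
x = 0.00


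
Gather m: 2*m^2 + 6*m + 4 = 2*m^2 + 6*m + 4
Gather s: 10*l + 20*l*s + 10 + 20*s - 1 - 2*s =10*l + s*(20*l + 18) + 9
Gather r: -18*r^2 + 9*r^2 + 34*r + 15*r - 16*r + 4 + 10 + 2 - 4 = -9*r^2 + 33*r + 12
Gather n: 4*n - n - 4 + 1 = 3*n - 3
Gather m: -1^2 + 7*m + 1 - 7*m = 0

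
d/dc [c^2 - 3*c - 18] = 2*c - 3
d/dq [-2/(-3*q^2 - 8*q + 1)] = 4*(-3*q - 4)/(3*q^2 + 8*q - 1)^2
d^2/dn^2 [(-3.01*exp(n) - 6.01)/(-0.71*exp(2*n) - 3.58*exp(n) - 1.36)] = (1.517341*exp(4*n) + 4.46774600000001*exp(3*n) + 28.389918*exp(2*n) + 39.158452*exp(n) - 23.694192)*exp(n)/(0.357911*exp(6*n) + 5.414034*exp(5*n) + 29.35566*exp(4*n) + 66.6238*exp(3*n) + 56.23056*exp(2*n) + 19.864704*exp(n) + 2.515456)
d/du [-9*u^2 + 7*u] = 7 - 18*u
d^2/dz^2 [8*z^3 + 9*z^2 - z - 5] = 48*z + 18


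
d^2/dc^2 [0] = 0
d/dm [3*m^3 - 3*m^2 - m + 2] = 9*m^2 - 6*m - 1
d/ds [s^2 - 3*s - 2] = 2*s - 3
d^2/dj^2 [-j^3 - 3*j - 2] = -6*j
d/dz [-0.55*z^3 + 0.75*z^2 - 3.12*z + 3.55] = -1.65*z^2 + 1.5*z - 3.12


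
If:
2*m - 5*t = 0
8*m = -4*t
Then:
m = 0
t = 0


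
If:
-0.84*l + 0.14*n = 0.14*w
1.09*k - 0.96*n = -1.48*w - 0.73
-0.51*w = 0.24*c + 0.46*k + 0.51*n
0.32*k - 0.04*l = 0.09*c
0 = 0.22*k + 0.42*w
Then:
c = -1.15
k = -0.31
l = 0.08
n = 0.66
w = 0.16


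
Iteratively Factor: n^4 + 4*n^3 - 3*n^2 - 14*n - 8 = (n - 2)*(n^3 + 6*n^2 + 9*n + 4) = (n - 2)*(n + 1)*(n^2 + 5*n + 4) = (n - 2)*(n + 1)*(n + 4)*(n + 1)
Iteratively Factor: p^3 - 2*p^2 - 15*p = (p + 3)*(p^2 - 5*p) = p*(p + 3)*(p - 5)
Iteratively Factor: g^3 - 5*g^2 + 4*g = (g - 1)*(g^2 - 4*g) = (g - 4)*(g - 1)*(g)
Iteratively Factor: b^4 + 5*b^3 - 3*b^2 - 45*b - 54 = (b + 2)*(b^3 + 3*b^2 - 9*b - 27) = (b + 2)*(b + 3)*(b^2 - 9) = (b + 2)*(b + 3)^2*(b - 3)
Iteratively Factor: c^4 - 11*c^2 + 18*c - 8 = (c - 1)*(c^3 + c^2 - 10*c + 8) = (c - 1)*(c + 4)*(c^2 - 3*c + 2) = (c - 1)^2*(c + 4)*(c - 2)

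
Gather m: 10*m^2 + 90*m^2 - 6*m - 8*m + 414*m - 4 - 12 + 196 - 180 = 100*m^2 + 400*m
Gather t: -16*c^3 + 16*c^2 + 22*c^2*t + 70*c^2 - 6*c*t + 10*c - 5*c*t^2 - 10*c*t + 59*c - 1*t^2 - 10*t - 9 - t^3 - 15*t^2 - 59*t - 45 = -16*c^3 + 86*c^2 + 69*c - t^3 + t^2*(-5*c - 16) + t*(22*c^2 - 16*c - 69) - 54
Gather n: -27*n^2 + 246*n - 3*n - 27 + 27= -27*n^2 + 243*n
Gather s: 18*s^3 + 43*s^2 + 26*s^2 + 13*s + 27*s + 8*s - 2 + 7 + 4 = 18*s^3 + 69*s^2 + 48*s + 9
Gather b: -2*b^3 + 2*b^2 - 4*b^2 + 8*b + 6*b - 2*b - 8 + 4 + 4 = -2*b^3 - 2*b^2 + 12*b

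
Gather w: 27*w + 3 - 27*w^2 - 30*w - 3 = -27*w^2 - 3*w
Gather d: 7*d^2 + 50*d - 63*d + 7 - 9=7*d^2 - 13*d - 2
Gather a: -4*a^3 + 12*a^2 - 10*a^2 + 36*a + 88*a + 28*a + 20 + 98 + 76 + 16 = -4*a^3 + 2*a^2 + 152*a + 210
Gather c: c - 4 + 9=c + 5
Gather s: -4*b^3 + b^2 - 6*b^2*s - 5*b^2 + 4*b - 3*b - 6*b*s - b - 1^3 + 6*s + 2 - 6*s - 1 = -4*b^3 - 4*b^2 + s*(-6*b^2 - 6*b)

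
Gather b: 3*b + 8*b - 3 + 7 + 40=11*b + 44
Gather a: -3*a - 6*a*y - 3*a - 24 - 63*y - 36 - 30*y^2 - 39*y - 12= a*(-6*y - 6) - 30*y^2 - 102*y - 72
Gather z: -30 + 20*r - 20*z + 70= 20*r - 20*z + 40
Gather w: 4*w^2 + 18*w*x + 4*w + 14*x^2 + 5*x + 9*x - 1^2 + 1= 4*w^2 + w*(18*x + 4) + 14*x^2 + 14*x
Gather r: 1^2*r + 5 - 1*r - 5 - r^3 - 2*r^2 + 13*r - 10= -r^3 - 2*r^2 + 13*r - 10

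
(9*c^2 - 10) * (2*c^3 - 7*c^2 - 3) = 18*c^5 - 63*c^4 - 20*c^3 + 43*c^2 + 30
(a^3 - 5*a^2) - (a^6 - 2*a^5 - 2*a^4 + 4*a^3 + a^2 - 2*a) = -a^6 + 2*a^5 + 2*a^4 - 3*a^3 - 6*a^2 + 2*a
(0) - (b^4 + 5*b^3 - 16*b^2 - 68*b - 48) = -b^4 - 5*b^3 + 16*b^2 + 68*b + 48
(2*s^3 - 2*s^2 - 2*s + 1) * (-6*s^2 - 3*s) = -12*s^5 + 6*s^4 + 18*s^3 - 3*s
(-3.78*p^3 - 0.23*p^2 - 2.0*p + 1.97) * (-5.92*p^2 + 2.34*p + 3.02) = 22.3776*p^5 - 7.4836*p^4 - 0.113799999999999*p^3 - 17.037*p^2 - 1.4302*p + 5.9494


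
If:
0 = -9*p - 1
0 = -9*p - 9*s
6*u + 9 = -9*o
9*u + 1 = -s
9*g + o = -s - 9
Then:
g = -1991/2187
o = -223/243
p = -1/9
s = 1/9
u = -10/81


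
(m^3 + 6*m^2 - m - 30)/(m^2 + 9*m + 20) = (m^2 + m - 6)/(m + 4)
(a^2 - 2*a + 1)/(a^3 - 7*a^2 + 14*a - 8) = (a - 1)/(a^2 - 6*a + 8)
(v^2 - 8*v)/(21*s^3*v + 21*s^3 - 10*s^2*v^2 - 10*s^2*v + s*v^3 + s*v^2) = v*(v - 8)/(s*(21*s^2*v + 21*s^2 - 10*s*v^2 - 10*s*v + v^3 + v^2))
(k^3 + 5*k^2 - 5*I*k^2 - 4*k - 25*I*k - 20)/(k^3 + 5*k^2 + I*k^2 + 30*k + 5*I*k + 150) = (k^2 - 5*I*k - 4)/(k^2 + I*k + 30)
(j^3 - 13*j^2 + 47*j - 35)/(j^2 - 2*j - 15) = (j^2 - 8*j + 7)/(j + 3)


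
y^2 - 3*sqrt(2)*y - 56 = (y - 7*sqrt(2))*(y + 4*sqrt(2))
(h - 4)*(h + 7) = h^2 + 3*h - 28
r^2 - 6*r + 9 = (r - 3)^2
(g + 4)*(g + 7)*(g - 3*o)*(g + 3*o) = g^4 + 11*g^3 - 9*g^2*o^2 + 28*g^2 - 99*g*o^2 - 252*o^2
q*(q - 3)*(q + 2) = q^3 - q^2 - 6*q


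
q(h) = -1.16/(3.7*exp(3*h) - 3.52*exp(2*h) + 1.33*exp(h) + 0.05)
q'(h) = -1.16*(-11.1*exp(3*h) + 7.04*exp(2*h) - 1.33*exp(h))/(3.7*exp(3*h) - 3.52*exp(2*h) + 1.33*exp(h) + 0.05)^2 = (12.876*exp(2*h) - 8.1664*exp(h) + 1.5428)*exp(h)/(3.7*exp(3*h) - 3.52*exp(2*h) + 1.33*exp(h) + 0.05)^2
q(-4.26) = -17.04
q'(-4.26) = 4.36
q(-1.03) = -4.74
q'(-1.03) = 1.60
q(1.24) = -0.01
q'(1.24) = 0.03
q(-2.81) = -9.82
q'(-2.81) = 4.74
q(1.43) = -0.01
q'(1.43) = 0.02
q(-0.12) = -1.11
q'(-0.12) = 3.62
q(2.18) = -0.00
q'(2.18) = 0.00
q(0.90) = -0.03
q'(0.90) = 0.11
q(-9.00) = -23.12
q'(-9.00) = 0.08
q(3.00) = 0.00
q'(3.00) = 0.00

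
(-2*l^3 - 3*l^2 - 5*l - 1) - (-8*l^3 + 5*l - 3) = 6*l^3 - 3*l^2 - 10*l + 2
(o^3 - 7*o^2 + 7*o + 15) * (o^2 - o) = o^5 - 8*o^4 + 14*o^3 + 8*o^2 - 15*o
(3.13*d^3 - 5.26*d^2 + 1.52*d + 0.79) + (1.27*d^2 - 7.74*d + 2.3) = 3.13*d^3 - 3.99*d^2 - 6.22*d + 3.09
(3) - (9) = -6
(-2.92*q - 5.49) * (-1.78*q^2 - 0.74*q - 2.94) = 5.1976*q^3 + 11.933*q^2 + 12.6474*q + 16.1406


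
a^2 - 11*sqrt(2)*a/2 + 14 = (a - 7*sqrt(2)/2)*(a - 2*sqrt(2))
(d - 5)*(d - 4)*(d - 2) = d^3 - 11*d^2 + 38*d - 40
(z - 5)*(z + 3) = z^2 - 2*z - 15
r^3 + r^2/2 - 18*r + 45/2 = (r - 3)*(r - 3/2)*(r + 5)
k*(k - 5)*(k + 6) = k^3 + k^2 - 30*k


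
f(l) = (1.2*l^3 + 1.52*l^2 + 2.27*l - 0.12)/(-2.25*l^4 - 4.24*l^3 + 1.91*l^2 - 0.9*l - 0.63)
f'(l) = (3.6*l^2 + 3.04*l + 2.27)/(-2.25*l^4 - 4.24*l^3 + 1.91*l^2 - 0.9*l - 0.63) + (1.2*l^3 + 1.52*l^2 + 2.27*l - 0.12)*(9.0*l^3 + 12.72*l^2 - 3.82*l + 0.9)/(-2.25*l^4 - 4.24*l^3 + 1.91*l^2 - 0.9*l - 0.63)^2 = (2.7*l^6 + 6.84*l^5 + 24.0593*l^4 + 16.0096*l^3 - 9.4981*l^2 - 1.4568*l - 1.5381)/(5.0625*l^8 + 19.08*l^7 + 9.3826*l^6 - 12.1468*l^5 + 14.1151*l^4 + 1.9044*l^3 - 1.5966*l^2 + 1.134*l + 0.3969)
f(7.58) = -0.07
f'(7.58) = 0.01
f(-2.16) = -2.52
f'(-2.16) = 17.21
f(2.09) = -0.29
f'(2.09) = 0.18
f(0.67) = -1.16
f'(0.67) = 0.92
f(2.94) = -0.19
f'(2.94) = 0.08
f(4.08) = -0.13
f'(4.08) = 0.04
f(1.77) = -0.37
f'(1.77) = 0.28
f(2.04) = -0.30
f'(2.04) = 0.20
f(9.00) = -0.06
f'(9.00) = 0.01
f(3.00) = -0.19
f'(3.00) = 0.07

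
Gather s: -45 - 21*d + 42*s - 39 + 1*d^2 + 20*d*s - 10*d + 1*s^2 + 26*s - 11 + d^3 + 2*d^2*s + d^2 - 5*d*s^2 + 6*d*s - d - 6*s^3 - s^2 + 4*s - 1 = d^3 + 2*d^2 - 5*d*s^2 - 32*d - 6*s^3 + s*(2*d^2 + 26*d + 72) - 96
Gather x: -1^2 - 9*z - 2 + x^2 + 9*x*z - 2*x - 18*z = x^2 + x*(9*z - 2) - 27*z - 3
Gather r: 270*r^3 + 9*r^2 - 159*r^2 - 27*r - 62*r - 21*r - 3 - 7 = 270*r^3 - 150*r^2 - 110*r - 10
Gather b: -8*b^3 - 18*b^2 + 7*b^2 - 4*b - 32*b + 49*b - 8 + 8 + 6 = -8*b^3 - 11*b^2 + 13*b + 6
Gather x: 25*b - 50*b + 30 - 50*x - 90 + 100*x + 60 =-25*b + 50*x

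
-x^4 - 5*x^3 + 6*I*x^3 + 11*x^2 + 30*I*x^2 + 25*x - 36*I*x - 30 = (x + 6)*(x - 5*I)*(I*x + 1)*(I*x - I)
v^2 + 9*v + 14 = (v + 2)*(v + 7)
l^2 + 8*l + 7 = (l + 1)*(l + 7)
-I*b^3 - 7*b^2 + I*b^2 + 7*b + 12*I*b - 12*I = (b - 4*I)*(b - 3*I)*(-I*b + I)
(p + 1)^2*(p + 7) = p^3 + 9*p^2 + 15*p + 7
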